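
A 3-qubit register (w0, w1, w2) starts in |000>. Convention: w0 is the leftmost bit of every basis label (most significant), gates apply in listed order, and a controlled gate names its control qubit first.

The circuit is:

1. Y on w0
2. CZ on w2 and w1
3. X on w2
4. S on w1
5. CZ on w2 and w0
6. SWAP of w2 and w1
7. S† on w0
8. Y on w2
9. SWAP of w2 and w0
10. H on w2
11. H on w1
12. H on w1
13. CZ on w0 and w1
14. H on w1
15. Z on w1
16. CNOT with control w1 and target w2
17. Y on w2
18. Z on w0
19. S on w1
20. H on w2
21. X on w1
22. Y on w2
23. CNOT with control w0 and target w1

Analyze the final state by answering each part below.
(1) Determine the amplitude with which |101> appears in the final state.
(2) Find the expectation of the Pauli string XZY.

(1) The final state's coefficient on |101> equals sqrt(2)*I/2.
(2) The expectation value of XZY is 0.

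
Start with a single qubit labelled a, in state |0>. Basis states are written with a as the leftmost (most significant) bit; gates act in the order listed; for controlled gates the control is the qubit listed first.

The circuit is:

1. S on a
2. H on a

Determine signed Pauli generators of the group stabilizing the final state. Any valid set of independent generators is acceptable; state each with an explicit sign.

The final state is stabilized by the group generated by +X; other independent generating sets are equally valid.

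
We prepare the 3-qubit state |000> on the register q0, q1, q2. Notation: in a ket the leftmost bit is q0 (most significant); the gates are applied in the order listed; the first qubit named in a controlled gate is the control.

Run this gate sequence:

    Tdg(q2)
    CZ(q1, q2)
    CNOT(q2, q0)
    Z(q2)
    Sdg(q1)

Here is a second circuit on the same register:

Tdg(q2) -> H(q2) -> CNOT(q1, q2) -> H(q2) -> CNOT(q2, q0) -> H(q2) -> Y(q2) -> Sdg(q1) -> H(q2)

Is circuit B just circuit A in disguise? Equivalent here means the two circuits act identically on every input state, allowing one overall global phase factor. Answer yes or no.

No — the two circuits implement different unitaries, even allowing a global phase.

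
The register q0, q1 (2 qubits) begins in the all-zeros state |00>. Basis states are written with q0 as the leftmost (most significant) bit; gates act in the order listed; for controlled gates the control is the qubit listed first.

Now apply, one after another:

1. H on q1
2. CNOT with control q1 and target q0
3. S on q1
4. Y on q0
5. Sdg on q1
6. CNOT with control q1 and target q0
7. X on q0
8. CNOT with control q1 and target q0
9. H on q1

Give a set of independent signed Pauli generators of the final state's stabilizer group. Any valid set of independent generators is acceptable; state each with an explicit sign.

The final state is stabilized by the group generated by -XZ, +ZX; other independent generating sets are equally valid.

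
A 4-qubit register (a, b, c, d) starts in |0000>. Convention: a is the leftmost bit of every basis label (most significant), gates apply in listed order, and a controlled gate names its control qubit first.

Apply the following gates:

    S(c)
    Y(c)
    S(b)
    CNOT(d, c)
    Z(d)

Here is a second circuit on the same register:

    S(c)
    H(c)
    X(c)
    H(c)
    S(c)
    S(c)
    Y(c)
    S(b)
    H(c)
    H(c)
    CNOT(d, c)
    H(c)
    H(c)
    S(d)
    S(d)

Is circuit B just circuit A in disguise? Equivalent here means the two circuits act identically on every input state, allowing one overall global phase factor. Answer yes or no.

Yes: on every input state the two circuits agree up to one overall phase factor.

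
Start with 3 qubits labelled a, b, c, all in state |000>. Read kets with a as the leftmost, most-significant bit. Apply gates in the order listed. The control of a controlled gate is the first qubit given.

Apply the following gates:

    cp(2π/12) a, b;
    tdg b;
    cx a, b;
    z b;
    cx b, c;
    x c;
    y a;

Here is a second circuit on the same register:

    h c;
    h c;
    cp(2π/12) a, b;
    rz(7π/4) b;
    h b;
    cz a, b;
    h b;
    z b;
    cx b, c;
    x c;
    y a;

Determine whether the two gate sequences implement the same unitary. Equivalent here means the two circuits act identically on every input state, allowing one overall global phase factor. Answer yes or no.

Yes — the two circuits implement the same unitary up to a global phase.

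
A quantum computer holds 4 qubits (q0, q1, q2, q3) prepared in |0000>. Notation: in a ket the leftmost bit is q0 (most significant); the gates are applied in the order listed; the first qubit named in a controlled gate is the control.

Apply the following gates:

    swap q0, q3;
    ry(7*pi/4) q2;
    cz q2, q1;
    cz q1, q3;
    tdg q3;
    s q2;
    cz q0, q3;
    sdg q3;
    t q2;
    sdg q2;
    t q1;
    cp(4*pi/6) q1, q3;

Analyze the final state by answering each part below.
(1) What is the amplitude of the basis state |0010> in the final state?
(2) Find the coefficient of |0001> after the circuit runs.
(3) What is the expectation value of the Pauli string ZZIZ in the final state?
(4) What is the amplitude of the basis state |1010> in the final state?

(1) The amplitude on |0010> is sqrt(2 - sqrt(2))*exp(I*pi/4)/2.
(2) |0001> carries amplitude 0 in the final state.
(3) In the final state, ZZIZ has expectation 1.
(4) |1010> carries amplitude 0 in the final state.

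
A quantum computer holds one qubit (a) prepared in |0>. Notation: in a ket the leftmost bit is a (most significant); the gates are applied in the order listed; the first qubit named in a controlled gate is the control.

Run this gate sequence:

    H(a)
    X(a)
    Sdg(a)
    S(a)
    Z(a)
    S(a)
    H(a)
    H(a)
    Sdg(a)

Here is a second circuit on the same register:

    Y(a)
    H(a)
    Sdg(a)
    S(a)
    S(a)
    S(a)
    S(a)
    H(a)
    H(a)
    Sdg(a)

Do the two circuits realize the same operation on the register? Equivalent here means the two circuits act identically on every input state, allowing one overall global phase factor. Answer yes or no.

No, they are not equivalent — no single phase factor reconciles the two unitaries.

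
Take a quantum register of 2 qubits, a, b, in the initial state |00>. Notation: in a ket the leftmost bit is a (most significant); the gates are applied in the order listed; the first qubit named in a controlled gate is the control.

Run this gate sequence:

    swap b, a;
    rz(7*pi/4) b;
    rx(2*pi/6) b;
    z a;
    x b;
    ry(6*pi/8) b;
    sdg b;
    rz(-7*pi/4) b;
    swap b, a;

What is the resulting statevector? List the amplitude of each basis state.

The final amplitudes are -sqrt(3*sqrt(2) + 6)/4 - I*sqrt(2 - sqrt(2))/4 on |00>, 0 on |01>, -sqrt(sqrt(2) + 2)*exp(I*pi/4)/4 - sqrt(6 - 3*sqrt(2))*exp(3*I*pi/4)/4 on |10>, 0 on |11>.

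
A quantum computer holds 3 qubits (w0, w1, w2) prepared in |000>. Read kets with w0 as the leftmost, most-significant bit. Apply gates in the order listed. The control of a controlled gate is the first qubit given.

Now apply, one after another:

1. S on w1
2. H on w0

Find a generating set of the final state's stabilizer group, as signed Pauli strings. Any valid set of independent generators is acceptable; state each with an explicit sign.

One valid set of independent stabilizer generators is +XII, +IZI, +IIZ (any independent generating set of the same group is equally correct).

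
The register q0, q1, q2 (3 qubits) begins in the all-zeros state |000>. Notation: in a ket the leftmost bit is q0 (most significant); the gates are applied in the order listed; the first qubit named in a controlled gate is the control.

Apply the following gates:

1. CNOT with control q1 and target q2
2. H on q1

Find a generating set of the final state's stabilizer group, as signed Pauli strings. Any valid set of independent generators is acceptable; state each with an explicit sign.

One valid set of independent stabilizer generators is +IXI, +ZII, +IIZ (any independent generating set of the same group is equally correct).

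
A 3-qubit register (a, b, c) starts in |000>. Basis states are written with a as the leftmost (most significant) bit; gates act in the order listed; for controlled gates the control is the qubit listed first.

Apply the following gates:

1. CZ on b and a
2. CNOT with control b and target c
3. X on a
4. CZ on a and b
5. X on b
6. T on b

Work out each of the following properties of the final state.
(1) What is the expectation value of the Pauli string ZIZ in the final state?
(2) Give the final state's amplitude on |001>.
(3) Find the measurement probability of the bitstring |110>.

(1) The expectation value of ZIZ is -1.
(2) The final state's coefficient on |001> equals 0.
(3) Outcome |110> occurs with probability 1.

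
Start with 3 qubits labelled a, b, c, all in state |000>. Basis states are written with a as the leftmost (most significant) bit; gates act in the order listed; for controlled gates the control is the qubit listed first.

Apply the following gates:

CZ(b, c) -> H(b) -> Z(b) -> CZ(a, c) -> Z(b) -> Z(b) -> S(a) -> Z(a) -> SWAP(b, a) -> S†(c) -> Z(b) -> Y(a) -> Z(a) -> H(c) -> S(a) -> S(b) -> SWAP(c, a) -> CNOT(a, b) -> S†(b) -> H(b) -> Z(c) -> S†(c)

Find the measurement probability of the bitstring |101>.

A full measurement returns |101> with probability 1/8.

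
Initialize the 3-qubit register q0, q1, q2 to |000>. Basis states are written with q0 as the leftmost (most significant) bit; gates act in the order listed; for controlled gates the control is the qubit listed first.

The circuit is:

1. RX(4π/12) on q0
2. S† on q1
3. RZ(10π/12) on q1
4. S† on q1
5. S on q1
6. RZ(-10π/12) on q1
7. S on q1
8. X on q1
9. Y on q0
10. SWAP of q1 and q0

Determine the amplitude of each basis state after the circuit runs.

The resulting statevector has amplitude -1/2 on |100>, sqrt(3)*I/2 on |110>, and 0 on every other basis state. Key observation: the block from step 2 through step 7 cancels to the identity and can be dropped.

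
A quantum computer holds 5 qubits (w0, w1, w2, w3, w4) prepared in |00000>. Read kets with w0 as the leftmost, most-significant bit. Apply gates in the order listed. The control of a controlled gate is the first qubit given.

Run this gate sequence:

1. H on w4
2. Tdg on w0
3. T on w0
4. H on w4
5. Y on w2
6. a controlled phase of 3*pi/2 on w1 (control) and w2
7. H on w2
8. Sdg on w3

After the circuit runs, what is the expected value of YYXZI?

The expectation value of YYXZI is 0. Key observation: steps 1-4 multiply out to the identity, so the circuit reduces to the remaining gates.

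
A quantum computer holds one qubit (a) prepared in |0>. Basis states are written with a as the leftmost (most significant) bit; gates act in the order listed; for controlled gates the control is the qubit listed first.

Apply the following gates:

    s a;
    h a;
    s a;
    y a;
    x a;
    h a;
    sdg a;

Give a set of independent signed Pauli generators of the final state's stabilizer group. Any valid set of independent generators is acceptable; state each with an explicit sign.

The final state is stabilized by the group generated by +X; other independent generating sets are equally valid.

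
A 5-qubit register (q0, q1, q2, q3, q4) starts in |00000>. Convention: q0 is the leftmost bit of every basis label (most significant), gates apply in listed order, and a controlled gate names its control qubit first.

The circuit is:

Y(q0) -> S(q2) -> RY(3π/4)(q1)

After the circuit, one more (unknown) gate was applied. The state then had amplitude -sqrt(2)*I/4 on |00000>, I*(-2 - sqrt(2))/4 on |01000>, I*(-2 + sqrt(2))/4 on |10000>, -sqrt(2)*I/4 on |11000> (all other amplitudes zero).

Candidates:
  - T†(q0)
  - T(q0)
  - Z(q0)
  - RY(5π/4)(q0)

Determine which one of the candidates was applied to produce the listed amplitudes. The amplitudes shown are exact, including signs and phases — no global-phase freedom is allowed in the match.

The applied gate was RY(5π/4)(q0).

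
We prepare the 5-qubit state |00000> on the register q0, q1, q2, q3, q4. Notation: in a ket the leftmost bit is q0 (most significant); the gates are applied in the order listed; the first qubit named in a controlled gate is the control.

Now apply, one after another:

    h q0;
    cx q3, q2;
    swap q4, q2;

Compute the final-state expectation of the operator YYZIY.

The expectation value of YYZIY is 0.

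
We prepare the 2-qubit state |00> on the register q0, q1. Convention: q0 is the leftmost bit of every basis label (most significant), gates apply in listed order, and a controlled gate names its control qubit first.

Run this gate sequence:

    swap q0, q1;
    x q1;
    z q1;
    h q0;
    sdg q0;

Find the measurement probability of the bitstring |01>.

The probability of measuring |01> is 1/2.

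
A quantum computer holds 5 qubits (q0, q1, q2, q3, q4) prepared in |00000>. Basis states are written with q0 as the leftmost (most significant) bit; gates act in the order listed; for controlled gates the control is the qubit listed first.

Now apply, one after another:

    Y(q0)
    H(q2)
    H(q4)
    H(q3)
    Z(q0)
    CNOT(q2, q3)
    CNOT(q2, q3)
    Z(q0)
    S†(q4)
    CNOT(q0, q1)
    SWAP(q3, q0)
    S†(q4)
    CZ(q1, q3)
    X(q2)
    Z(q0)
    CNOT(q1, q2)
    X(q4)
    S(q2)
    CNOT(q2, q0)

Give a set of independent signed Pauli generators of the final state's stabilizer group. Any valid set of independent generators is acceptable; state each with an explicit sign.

The final state is stabilized by the group generated by -XIIII, -IIYII, -IIIIX, -IZIII, -IIIZI; other independent generating sets are equally valid. Key observation: the block from step 5 through step 8 cancels to the identity and can be dropped.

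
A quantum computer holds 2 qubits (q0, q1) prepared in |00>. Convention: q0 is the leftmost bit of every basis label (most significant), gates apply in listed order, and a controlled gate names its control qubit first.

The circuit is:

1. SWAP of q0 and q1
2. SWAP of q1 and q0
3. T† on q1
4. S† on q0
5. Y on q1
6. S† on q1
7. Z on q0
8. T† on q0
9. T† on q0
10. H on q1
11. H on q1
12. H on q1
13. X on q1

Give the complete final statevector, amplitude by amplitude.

The final amplitudes are -sqrt(2)/2 on |00>, sqrt(2)/2 on |01>, 0 on |10>, 0 on |11>. Key observation: steps 11-12 multiply out to the identity, so the circuit reduces to the remaining gates.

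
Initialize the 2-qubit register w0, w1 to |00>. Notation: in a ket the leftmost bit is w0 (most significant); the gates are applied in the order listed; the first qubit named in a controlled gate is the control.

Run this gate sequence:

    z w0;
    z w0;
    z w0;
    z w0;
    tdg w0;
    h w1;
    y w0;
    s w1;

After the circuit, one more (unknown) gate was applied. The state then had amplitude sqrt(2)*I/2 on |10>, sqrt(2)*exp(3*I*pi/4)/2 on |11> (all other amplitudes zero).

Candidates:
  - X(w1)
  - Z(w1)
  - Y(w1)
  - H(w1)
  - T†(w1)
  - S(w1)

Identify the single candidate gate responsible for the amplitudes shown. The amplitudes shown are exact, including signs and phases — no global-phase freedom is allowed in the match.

The unique candidate consistent with the amplitudes is T†(w1).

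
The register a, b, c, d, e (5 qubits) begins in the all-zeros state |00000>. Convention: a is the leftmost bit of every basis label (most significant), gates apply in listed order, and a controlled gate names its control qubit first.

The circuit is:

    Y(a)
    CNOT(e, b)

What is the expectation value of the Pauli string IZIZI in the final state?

The observable IZIZI averages to 1.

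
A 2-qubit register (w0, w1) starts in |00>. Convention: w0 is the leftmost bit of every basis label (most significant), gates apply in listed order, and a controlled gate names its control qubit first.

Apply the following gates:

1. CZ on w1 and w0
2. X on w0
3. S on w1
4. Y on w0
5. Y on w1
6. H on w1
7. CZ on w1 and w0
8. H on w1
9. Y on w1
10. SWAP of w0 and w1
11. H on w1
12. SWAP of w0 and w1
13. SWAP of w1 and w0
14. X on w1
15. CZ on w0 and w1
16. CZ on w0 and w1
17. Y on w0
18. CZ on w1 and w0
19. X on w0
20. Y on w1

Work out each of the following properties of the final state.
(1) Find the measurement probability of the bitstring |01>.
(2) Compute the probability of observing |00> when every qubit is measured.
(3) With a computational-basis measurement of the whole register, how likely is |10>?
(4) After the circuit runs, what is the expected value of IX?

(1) A full measurement returns |01> with probability 1/2. Key observation: steps 15-16 multiply out to the identity, so the circuit reduces to the remaining gates.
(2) The probability of measuring |00> is 1/2.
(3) A full measurement returns |10> with probability 0.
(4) The expectation value of IX is 1.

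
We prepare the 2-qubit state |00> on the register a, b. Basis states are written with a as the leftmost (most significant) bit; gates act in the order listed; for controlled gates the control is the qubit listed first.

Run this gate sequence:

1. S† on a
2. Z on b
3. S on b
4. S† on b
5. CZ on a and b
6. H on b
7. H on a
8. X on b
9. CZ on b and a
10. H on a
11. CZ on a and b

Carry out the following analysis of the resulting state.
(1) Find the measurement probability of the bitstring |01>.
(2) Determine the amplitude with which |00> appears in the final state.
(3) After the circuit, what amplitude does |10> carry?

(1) The probability of measuring |01> is 0.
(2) The amplitude on |00> is sqrt(2)/2.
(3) The final state's coefficient on |10> equals 0.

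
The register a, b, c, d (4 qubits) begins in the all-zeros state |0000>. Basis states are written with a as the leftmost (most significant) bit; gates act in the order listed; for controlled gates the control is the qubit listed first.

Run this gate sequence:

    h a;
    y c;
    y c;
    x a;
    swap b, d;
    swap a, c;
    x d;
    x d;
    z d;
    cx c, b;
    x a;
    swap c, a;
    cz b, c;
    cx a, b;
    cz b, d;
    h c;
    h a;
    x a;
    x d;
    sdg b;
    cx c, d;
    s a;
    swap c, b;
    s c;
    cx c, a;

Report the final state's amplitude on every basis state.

After the circuit, the state carries amplitude sqrt(2)/2 on |0001>, -sqrt(2)/2 on |0100>, and 0 on every other basis state. Key observation: steps 7-8 multiply out to the identity, so the circuit reduces to the remaining gates.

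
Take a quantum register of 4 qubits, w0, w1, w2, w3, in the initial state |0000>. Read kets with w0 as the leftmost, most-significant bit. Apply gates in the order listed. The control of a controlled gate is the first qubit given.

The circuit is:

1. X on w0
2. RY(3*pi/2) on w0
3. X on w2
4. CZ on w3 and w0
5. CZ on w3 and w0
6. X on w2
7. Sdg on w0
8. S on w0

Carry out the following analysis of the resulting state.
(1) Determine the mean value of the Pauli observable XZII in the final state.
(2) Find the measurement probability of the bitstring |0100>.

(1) The expectation value of XZII is 1. Key observation: gates 3-6 undo each other exactly, leaving only the rest of the circuit to track.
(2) Outcome |0100> occurs with probability 0.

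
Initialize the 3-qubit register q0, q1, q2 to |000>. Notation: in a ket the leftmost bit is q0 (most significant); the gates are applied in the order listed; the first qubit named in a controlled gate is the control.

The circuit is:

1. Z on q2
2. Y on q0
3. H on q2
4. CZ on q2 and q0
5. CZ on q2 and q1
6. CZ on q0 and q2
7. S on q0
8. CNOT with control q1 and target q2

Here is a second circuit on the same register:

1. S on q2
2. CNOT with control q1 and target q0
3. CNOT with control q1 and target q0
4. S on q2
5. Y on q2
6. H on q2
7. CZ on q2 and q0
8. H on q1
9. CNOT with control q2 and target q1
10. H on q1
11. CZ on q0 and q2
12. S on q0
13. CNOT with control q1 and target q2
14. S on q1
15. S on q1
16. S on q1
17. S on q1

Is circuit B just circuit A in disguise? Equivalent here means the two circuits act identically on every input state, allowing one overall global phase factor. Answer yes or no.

No: there is an input state on which the two circuits produce genuinely different outputs (not merely differing by a phase).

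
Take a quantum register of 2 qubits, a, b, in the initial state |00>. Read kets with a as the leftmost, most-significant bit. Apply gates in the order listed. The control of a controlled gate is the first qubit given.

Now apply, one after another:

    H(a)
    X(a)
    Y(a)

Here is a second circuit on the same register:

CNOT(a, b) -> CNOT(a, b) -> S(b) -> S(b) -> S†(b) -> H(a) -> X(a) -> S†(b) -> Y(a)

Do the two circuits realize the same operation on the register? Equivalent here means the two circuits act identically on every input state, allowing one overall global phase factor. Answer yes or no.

Yes — the two circuits implement the same unitary up to a global phase.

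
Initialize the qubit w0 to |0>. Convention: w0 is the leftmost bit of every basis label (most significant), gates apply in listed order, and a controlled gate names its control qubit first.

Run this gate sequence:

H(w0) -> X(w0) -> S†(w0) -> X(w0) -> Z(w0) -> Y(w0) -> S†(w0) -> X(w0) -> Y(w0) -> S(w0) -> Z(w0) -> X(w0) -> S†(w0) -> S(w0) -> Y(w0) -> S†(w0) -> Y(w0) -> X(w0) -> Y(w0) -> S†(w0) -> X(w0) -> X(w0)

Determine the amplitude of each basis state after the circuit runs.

After the circuit, the state carries amplitude sqrt(2)*I/2 on |0>, sqrt(2)/2 on |1>. Key observation: the block from step 21 through step 22 cancels to the identity and can be dropped.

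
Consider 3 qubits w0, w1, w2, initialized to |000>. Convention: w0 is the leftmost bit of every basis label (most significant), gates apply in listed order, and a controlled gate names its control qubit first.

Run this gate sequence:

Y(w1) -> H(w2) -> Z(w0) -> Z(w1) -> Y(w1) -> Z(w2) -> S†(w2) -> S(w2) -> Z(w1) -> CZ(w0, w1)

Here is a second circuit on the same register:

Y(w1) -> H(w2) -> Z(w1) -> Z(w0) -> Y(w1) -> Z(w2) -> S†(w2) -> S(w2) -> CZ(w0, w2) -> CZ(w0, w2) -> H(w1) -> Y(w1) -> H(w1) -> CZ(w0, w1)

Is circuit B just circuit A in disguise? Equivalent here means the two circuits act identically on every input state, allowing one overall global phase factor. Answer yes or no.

No, they are not equivalent — no single phase factor reconciles the two unitaries.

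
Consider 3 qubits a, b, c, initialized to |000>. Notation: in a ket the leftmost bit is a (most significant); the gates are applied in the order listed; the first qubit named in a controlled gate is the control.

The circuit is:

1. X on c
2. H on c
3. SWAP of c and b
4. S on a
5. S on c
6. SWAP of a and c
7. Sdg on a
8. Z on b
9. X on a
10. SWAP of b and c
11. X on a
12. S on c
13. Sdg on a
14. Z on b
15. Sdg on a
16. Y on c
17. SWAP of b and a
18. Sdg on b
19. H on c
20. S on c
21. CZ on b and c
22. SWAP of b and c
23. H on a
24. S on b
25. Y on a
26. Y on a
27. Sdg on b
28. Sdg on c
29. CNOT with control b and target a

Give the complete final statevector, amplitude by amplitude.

The resulting statevector has amplitude sqrt(2)*(1 + I)/4 on |000>, 0 on |001>, sqrt(2)*(1 + I)/4 on |010>, 0 on |011>, sqrt(2)*(1 + I)/4 on |100>, 0 on |101>, sqrt(2)*(1 + I)/4 on |110>, 0 on |111>. Key observation: steps 24-27 multiply out to the identity, so the circuit reduces to the remaining gates.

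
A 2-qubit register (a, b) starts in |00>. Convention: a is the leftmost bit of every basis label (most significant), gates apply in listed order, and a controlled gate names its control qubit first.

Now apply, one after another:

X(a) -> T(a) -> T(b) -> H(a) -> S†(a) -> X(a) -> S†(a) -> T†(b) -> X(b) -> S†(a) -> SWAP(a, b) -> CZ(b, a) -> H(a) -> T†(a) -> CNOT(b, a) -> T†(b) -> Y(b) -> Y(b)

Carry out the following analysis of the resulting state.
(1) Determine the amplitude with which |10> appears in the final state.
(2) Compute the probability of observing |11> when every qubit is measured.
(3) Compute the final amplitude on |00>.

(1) |10> carries amplitude -I/2 in the final state.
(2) Outcome |11> occurs with probability 1/4.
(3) |00> carries amplitude exp(3*I*pi/4)/2 in the final state.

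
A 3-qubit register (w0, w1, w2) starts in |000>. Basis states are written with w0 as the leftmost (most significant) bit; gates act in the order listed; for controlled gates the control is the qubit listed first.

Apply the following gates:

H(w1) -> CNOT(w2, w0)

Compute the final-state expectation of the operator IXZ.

The observable IXZ averages to 1.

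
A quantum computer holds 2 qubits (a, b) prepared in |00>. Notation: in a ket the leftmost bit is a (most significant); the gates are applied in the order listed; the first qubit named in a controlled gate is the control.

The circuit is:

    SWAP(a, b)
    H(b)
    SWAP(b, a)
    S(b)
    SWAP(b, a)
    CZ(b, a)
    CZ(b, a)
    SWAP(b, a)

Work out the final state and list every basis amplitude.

After the circuit, the state carries amplitude sqrt(2)/2 on |00>, 0 on |01>, sqrt(2)/2 on |10>, 0 on |11>. Key observation: steps 5-8 multiply out to the identity, so the circuit reduces to the remaining gates.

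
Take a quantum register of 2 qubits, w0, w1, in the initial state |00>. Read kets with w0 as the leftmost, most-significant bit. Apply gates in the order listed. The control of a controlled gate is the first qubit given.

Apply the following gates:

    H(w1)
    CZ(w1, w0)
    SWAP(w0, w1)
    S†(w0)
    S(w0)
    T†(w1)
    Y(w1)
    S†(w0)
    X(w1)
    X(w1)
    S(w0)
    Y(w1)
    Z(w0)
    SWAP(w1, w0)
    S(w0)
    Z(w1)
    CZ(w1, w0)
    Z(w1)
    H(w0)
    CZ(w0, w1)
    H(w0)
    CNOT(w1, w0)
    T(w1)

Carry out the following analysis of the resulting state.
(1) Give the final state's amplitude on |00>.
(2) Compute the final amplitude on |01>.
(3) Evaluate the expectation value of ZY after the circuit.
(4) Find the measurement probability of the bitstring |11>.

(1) The amplitude on |00> is sqrt(2)/2. Key observation: the block from step 7 through step 12 cancels to the identity and can be dropped.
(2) The final state's coefficient on |01> equals -sqrt(2)*exp(I*pi/4)/2.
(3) The expectation value of ZY is -sqrt(2)/2.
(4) Outcome |11> occurs with probability 0.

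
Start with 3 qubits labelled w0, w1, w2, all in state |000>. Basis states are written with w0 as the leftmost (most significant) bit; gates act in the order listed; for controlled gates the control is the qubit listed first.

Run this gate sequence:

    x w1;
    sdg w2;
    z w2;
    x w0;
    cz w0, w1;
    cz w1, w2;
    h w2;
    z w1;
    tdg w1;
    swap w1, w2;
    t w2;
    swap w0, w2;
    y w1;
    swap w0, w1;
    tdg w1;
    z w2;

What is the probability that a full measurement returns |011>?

Outcome |011> occurs with probability 1/2.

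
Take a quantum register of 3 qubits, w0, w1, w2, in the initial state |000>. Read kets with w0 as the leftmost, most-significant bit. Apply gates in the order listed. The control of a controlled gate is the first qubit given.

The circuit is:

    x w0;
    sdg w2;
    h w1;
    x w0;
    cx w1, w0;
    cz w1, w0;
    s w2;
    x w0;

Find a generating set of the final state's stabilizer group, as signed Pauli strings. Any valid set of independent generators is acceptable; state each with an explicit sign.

One valid set of independent stabilizer generators is -XXI, -ZZI, +IIZ (any independent generating set of the same group is equally correct).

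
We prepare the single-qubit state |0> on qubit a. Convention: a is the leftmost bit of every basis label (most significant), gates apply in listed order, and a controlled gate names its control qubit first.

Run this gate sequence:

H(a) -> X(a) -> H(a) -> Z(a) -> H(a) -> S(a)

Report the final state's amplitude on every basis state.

The resulting statevector has amplitude sqrt(2)/2 on |0>, sqrt(2)*I/2 on |1>. Key observation: steps 1-4 multiply out to the identity, so the circuit reduces to the remaining gates.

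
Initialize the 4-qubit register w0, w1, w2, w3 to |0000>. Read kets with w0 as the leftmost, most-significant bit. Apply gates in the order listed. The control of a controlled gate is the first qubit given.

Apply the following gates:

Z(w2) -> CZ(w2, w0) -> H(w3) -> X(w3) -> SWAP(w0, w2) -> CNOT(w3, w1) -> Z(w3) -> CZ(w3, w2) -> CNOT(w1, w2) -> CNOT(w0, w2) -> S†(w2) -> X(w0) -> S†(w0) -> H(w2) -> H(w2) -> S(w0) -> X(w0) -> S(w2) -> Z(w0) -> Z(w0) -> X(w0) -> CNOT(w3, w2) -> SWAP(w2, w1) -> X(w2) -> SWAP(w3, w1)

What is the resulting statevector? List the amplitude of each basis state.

After the circuit, the state carries amplitude sqrt(2)/2 on |1010>, -sqrt(2)/2 on |1100>, and 0 on every other basis state. Key observation: gates 11-18 undo each other exactly, leaving only the rest of the circuit to track.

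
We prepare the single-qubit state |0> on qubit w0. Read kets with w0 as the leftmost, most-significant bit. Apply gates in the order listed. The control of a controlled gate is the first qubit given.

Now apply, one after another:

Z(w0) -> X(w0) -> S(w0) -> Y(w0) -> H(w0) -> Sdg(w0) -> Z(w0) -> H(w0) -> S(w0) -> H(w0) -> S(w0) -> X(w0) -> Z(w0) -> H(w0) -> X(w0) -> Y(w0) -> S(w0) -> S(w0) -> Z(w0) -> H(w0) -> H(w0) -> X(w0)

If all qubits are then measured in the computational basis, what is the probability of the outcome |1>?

Outcome |1> occurs with probability 1/2.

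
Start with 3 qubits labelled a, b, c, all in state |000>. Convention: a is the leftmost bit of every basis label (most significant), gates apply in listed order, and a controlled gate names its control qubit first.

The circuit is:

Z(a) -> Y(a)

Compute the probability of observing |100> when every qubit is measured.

A full measurement returns |100> with probability 1.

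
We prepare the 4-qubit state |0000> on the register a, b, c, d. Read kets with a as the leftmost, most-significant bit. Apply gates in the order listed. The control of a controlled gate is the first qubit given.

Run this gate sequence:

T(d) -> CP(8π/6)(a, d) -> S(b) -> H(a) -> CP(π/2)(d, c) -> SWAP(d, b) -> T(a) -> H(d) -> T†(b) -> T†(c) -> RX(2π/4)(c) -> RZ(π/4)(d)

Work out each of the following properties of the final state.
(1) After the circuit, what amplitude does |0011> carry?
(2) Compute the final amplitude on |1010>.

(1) |0011> carries amplitude -sqrt(2)*exp(5*I*pi/8)/4 in the final state.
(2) |1010> carries amplitude -sqrt(2)*exp(5*I*pi/8)/4 in the final state.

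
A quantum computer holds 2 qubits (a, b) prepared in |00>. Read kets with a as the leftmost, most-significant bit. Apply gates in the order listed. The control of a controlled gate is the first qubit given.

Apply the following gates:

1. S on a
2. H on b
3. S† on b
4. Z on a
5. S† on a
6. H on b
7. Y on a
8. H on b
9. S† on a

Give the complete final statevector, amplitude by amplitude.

The final amplitudes are 0 on |00>, 0 on |01>, sqrt(2)/2 on |10>, -sqrt(2)*I/2 on |11>.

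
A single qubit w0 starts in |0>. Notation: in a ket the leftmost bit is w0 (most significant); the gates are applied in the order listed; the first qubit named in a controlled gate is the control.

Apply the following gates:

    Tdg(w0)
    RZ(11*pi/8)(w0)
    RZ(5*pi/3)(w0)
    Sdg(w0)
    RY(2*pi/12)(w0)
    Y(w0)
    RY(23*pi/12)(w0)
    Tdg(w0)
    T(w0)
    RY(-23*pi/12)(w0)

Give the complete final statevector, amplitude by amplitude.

After the circuit, the state carries amplitude (-sqrt(6) + sqrt(2))*exp(47*I*pi/48)/4 on |0>, (sqrt(2) + sqrt(6))*exp(47*I*pi/48)/4 on |1>.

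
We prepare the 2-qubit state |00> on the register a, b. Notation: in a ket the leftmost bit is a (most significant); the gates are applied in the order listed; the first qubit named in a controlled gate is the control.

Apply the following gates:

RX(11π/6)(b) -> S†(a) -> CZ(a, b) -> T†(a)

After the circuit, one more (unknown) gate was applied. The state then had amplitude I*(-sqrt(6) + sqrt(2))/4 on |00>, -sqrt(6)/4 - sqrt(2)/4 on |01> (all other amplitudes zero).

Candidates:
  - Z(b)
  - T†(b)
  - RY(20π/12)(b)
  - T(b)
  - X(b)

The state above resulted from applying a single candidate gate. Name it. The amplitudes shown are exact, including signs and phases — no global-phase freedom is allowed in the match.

The applied gate was X(b).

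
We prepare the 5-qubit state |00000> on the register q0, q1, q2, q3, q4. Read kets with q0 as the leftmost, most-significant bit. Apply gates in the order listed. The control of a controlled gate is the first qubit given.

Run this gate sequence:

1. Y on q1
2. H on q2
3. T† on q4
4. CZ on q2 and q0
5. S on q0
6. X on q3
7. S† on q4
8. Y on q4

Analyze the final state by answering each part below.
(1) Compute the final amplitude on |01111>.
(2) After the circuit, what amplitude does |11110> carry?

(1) |01111> carries amplitude -sqrt(2)/2 in the final state.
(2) The final state's coefficient on |11110> equals 0.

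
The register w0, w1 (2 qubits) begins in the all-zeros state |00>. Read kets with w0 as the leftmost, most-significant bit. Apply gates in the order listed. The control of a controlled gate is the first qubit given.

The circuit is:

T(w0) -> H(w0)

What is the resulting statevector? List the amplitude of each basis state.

After the circuit, the state carries amplitude sqrt(2)/2 on |00>, 0 on |01>, sqrt(2)/2 on |10>, 0 on |11>.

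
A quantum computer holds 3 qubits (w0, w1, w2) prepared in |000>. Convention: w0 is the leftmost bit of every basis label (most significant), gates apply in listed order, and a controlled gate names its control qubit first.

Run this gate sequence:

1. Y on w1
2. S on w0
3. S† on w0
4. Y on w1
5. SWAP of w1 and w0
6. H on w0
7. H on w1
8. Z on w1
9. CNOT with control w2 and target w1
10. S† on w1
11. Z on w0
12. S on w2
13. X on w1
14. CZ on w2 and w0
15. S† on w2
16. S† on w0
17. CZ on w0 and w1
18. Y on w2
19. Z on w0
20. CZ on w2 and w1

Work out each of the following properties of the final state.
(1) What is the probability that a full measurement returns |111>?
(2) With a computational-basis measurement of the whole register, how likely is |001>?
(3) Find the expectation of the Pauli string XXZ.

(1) Outcome |111> occurs with probability 1/4.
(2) The probability of measuring |001> is 1/4.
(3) The observable XXZ averages to 1.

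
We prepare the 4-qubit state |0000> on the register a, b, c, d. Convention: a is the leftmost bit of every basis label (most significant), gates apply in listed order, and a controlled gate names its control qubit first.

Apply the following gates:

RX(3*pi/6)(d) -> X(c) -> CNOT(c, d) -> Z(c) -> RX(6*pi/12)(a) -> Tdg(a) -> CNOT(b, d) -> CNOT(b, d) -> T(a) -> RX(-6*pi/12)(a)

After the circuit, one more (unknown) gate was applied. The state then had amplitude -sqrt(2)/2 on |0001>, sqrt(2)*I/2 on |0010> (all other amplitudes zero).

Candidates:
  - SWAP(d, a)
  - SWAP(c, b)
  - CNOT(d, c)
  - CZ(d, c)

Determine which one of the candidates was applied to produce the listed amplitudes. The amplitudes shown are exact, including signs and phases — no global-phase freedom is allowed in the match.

The applied gate was CNOT(d, c). Key observation: the block from step 5 through step 10 cancels to the identity and can be dropped.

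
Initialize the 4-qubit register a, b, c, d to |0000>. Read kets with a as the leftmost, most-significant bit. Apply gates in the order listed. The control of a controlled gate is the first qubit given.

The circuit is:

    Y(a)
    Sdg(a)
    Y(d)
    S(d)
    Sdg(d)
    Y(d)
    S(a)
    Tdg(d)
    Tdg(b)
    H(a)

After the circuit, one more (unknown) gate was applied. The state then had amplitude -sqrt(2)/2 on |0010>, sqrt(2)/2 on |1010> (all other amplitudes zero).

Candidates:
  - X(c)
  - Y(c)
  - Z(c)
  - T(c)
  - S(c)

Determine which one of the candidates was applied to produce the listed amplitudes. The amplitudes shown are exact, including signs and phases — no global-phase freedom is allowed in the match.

It was Y(c) that produced the state shown.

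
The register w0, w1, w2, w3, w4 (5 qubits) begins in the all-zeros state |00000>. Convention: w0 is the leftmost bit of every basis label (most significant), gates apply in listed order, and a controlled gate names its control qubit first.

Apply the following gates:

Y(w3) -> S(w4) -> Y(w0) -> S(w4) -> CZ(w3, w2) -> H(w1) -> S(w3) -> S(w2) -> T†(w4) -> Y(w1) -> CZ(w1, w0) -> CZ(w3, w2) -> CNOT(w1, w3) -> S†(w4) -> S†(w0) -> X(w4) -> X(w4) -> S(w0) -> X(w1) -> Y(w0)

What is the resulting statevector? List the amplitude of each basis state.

The resulting statevector has amplitude sqrt(2)*I/2 on |00000>, sqrt(2)*I/2 on |01010>, and 0 on every other basis state. Key observation: steps 15-18 multiply out to the identity, so the circuit reduces to the remaining gates.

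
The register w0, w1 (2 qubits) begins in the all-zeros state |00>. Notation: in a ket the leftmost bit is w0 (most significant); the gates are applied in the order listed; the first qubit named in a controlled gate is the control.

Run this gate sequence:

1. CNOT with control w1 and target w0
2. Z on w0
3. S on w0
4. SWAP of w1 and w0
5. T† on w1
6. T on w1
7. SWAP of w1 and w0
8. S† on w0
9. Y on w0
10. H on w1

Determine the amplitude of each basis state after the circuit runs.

After the circuit, the state carries amplitude 0 on |00>, 0 on |01>, sqrt(2)*I/2 on |10>, sqrt(2)*I/2 on |11>. Key observation: gates 3-8 undo each other exactly, leaving only the rest of the circuit to track.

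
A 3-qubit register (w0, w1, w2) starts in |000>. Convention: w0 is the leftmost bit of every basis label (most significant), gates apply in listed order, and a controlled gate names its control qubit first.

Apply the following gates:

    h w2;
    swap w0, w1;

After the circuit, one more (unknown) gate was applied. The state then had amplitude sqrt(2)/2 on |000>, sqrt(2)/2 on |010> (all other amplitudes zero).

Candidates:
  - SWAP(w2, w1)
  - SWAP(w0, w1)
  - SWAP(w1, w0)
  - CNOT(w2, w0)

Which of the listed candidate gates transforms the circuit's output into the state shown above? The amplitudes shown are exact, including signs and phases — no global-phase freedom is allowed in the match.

The applied gate was SWAP(w2, w1).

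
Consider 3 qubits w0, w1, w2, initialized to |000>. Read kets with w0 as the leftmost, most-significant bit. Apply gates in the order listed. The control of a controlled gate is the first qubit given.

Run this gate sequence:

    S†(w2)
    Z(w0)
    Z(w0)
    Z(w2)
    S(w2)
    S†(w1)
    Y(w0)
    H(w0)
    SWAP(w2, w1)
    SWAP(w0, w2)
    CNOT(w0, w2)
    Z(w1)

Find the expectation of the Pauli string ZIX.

The observable ZIX averages to -1.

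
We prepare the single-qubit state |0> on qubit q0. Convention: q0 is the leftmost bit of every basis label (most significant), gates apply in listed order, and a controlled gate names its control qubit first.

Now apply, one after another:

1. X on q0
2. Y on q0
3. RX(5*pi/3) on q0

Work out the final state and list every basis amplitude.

After the circuit, the state carries amplitude sqrt(3)*I/2 on |0>, -1/2 on |1>.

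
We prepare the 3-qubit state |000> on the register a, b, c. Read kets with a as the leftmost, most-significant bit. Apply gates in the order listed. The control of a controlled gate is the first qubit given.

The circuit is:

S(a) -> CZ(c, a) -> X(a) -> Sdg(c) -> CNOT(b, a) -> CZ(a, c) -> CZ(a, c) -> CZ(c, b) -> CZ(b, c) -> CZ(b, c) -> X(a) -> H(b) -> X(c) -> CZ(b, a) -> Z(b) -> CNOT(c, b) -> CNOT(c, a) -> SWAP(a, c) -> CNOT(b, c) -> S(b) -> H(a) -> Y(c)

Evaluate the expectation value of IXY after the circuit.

The observable IXY averages to 1. Key observation: steps 9-10 multiply out to the identity, so the circuit reduces to the remaining gates.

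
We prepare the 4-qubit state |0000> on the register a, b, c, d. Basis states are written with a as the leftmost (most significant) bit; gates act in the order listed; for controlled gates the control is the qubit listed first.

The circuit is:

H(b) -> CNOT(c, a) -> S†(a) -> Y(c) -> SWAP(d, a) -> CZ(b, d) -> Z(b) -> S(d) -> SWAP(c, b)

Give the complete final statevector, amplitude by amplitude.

The final amplitudes are sqrt(2)*I/2 on |0100>, -sqrt(2)*I/2 on |0110>, and 0 on every other basis state.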